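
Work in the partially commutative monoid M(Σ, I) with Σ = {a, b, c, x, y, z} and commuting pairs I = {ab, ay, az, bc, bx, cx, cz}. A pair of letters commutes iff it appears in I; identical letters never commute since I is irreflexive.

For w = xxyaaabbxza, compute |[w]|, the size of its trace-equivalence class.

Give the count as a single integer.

86

piece 0:x — minimal
piece 1:x rests on {0:x}
piece 2:y rests on {1:x}
piece 3:a rests on {1:x}
piece 4:a rests on {3:a}
piece 5:a rests on {4:a}
piece 6:b rests on {2:y}
piece 7:b rests on {6:b}
piece 8:x rests on {2:y, 5:a}
piece 9:z rests on {7:b, 8:x}
piece 10:a rests on {8:x}
minimal pieces: {0:x}
ways to finish when only these pieces remain (= sum over removing one remaining piece with nothing left below it):
  1 left: {9}→1  {10}→1
  2 left: {7,9}→1  {9,10}→2
  3 left: {6,7,9}→1  {7,9,10}→3  {8,9,10}→2
  4 left: {5,8,9,10}→2  {6,7,9,10}→4  {7,8,9,10}→5
  5 left: {4,5,8,9,10}→2  {5,7,8,9,10}→7  {6,7,8,9,10}→9
  6 left: {2,6,7,8,9,10}→9  {3,4,5,8,9,10}→2  {4,5,7,8,9,10}→9  {5,6,7,8,9,10}→16
  7 left: {2,5,6,7,8,9,10}→25  {3,4,5,7,8,9,10}→11  {4,5,6,7,8,9,10}→25
  8 left: {2,4,5,6,7,8,9,10}→50  {3,4,5,6,7,8,9,10}→36
  9 left: {2,3,4,5,6,7,8,9,10}→86
  placing 0:x first → 86 extensions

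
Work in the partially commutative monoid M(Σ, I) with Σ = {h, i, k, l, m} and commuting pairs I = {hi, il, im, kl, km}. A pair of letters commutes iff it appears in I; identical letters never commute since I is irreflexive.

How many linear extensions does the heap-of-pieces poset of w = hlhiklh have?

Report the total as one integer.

drop 0:h onto floor
drop 1:l onto {0:h}
drop 2:h onto {1:l}
drop 3:i onto floor
drop 4:k onto {2:h, 3:i}
drop 5:l onto {2:h}
drop 6:h onto {4:k, 5:l}
ground layer = {0:h, 3:i}
drop-orders for the pieces not yet dropped (sum over which currently-grounded one goes next):
  1 to go: {6} 1
  2 to go: {4,6} 1  {5,6} 1
  3 to go: {3,4,6} 1  {4,5,6} 2
  4 to go: {2,4,5,6} 2  {3,4,5,6} 3
  5 to go: {1,2,4,5,6} 2  {2,3,4,5,6} 5
  if 0:h drops first: 7 orders
  if 3:i drops first: 2 orders
heap linearizations: 9

9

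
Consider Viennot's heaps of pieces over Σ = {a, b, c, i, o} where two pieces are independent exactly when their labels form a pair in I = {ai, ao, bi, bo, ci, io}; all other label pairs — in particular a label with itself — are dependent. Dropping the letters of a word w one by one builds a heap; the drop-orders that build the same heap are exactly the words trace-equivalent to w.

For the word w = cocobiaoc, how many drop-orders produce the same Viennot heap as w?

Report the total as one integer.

#0=c has no predecessor
#1=o depends on [0:c]
#2=c depends on [1:o]
#3=o depends on [2:c]
#4=b depends on [2:c]
#5=i has no predecessor
#6=a depends on [4:b]
#7=o depends on [3:o]
#8=c depends on [6:a, 7:o]
sources: [0:c, 5:i]
N(rest) = Σ N(rest − s) over sources s of rest; N(one piece) = 1:
  size 1 → [5]=1  [8]=1
  size 2 → [5,8]=2  [6,8]=1  [7,8]=1
  size 3 → [3,7,8]=1  [4,6,8]=1  [5,6,8]=3  [5,7,8]=3  [6,7,8]=2
  size 4 → [3,5,7,8]=4  [3,6,7,8]=3  [4,5,6,8]=4  [4,6,7,8]=3  [5,6,7,8]=8
  size 5 → [3,4,6,7,8]=6  [3,5,6,7,8]=15  [4,5,6,7,8]=15
  size 6 → [2,3,4,6,7,8]=6  [3,4,5,6,7,8]=36
  size 7 → [1,2,3,4,6,7,8]=6  [2,3,4,5,6,7,8]=42
  first=0(c) contributes 48
  first=5(i) contributes 6
|[w]| = 54

54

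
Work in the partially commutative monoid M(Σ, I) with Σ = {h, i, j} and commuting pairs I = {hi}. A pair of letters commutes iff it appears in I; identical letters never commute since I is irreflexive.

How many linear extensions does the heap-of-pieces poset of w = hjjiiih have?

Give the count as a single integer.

4

0(h) covers ∅
1(j) covers 0:h
2(j) covers 1:j
3(i) covers 2:j
4(i) covers 3:i
5(i) covers 4:i
6(h) covers 2:j
floor of heap: 0:h
completions by unplaced set U, small U first (add the entries for U minus each lowest piece of U):
  |U|=1: {5}:1  {6}:1
  |U|=2: {4,5}:1  {5,6}:2
  |U|=3: {3,4,5}:1  {4,5,6}:3
  |U|=4: {3,4,5,6}:4
  |U|=5: {2,3,4,5,6}:4
  start at 0(h): 4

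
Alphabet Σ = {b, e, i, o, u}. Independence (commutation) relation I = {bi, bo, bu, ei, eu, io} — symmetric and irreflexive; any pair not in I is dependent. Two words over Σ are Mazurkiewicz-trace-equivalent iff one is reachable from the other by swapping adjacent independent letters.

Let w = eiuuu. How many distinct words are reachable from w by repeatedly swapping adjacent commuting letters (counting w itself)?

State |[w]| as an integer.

5

0(e) covers ∅
1(i) covers ∅
2(u) covers 1:i
3(u) covers 2:u
4(u) covers 3:u
floor of heap: 0:e, 1:i
completions by unplaced set U, small U first (add the entries for U minus each lowest piece of U):
  |U|=1: {0}:1  {4}:1
  |U|=2: {0,4}:2  {3,4}:1
  |U|=3: {0,3,4}:3  {2,3,4}:1
  start at 0(e): 1
  start at 1(i): 4
sum over floor = 5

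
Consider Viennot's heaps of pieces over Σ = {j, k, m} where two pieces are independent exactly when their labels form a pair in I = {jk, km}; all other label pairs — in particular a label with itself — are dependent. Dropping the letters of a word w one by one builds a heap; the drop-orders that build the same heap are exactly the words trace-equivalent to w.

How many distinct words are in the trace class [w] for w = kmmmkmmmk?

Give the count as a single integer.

84

#0=k has no predecessor
#1=m has no predecessor
#2=m depends on [1:m]
#3=m depends on [2:m]
#4=k depends on [0:k]
#5=m depends on [3:m]
#6=m depends on [5:m]
#7=m depends on [6:m]
#8=k depends on [4:k]
sources: [0:k, 1:m]
N(rest) = Σ N(rest − s) over sources s of rest; N(one piece) = 1:
  size 1 → [7]=1  [8]=1
  size 2 → [4,8]=1  [6,7]=1  [7,8]=2
  size 3 → [0,4,8]=1  [4,7,8]=3  [5,6,7]=1  [6,7,8]=3
  size 4 → [0,4,7,8]=4  [3,5,6,7]=1  [4,6,7,8]=6  [5,6,7,8]=4
  size 5 → [0,4,6,7,8]=10  [2,3,5,6,7]=1  [3,5,6,7,8]=5  [4,5,6,7,8]=10
  size 6 → [0,4,5,6,7,8]=20  [1,2,3,5,6,7]=1  [2,3,5,6,7,8]=6  [3,4,5,6,7,8]=15
  size 7 → [0,3,4,5,6,7,8]=35  [1,2,3,5,6,7,8]=7  [2,3,4,5,6,7,8]=21
  first=0(k) contributes 28
  first=1(m) contributes 56
|[w]| = 84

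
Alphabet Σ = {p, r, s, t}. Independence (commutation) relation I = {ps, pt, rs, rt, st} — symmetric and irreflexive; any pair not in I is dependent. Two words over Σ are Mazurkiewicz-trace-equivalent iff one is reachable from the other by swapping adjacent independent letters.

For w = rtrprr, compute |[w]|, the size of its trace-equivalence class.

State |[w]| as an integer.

6

piece 0:r — minimal
piece 1:t — minimal
piece 2:r rests on {0:r}
piece 3:p rests on {2:r}
piece 4:r rests on {3:p}
piece 5:r rests on {4:r}
minimal pieces: {0:r, 1:t}
ways to finish when only these pieces remain (= sum over removing one remaining piece with nothing left below it):
  1 left: {1}→1  {5}→1
  2 left: {1,5}→2  {4,5}→1
  3 left: {1,4,5}→3  {3,4,5}→1
  4 left: {1,3,4,5}→4  {2,3,4,5}→1
  placing 0:r first → 5 extensions
  placing 1:t first → 1 extensions
total linear extensions = 6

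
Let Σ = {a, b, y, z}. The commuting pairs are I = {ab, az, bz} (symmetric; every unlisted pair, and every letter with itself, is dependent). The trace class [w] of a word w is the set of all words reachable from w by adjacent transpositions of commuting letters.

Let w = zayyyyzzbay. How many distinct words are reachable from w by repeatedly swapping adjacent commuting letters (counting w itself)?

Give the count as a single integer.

piece 0:z — minimal
piece 1:a — minimal
piece 2:y rests on {0:z, 1:a}
piece 3:y rests on {2:y}
piece 4:y rests on {3:y}
piece 5:y rests on {4:y}
piece 6:z rests on {5:y}
piece 7:z rests on {6:z}
piece 8:b rests on {5:y}
piece 9:a rests on {5:y}
piece 10:y rests on {7:z, 8:b, 9:a}
minimal pieces: {0:z, 1:a}
ways to finish when only these pieces remain (= sum over removing one remaining piece with nothing left below it):
  1 left: {10}→1
  2 left: {7,10}→1  {8,10}→1  {9,10}→1
  3 left: {6,7,10}→1  {7,8,10}→2  {7,9,10}→2  {8,9,10}→2
  4 left: {6,7,8,10}→3  {6,7,9,10}→3  {7,8,9,10}→6
  5 left: {6,7,8,9,10}→12
  6 left: {5,6,7,8,9,10}→12
  7 left: {4,5,6,7,8,9,10}→12
  8 left: {3,4,5,6,7,8,9,10}→12
  9 left: {2,3,4,5,6,7,8,9,10}→12
  placing 0:z first → 12 extensions
  placing 1:a first → 12 extensions
total linear extensions = 24

24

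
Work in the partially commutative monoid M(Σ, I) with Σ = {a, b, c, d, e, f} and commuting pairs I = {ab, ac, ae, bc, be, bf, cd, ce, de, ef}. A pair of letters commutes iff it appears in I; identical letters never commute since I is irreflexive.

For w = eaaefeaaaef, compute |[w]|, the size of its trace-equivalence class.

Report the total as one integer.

piece 0:e — minimal
piece 1:a — minimal
piece 2:a rests on {1:a}
piece 3:e rests on {0:e}
piece 4:f rests on {2:a}
piece 5:e rests on {3:e}
piece 6:a rests on {4:f}
piece 7:a rests on {6:a}
piece 8:a rests on {7:a}
piece 9:e rests on {5:e}
piece 10:f rests on {8:a}
minimal pieces: {0:e, 1:a}
ways to finish when only these pieces remain (= sum over removing one remaining piece with nothing left below it):
  1 left: {9}→1  {10}→1
  2 left: {5,9}→1  {8,10}→1  {9,10}→2
  3 left: {3,5,9}→1  {5,9,10}→3  {7,8,10}→1  {8,9,10}→3
  4 left: {0,3,5,9}→1  {3,5,9,10}→4  {5,8,9,10}→6  {6,7,8,10}→1  {7,8,9,10}→4
  5 left: {0,3,5,9,10}→5  {3,5,8,9,10}→10  {4,6,7,8,10}→1  {5,7,8,9,10}→10  {6,7,8,9,10}→5
  6 left: {0,3,5,8,9,10}→15  {2,4,6,7,8,10}→1  {3,5,7,8,9,10}→20  {4,6,7,8,9,10}→6  {5,6,7,8,9,10}→15
  7 left: {0,3,5,7,8,9,10}→35  {1,2,4,6,7,8,10}→1  {2,4,6,7,8,9,10}→7  {3,5,6,7,8,9,10}→35  {4,5,6,7,8,9,10}→21
  8 left: {0,3,5,6,7,8,9,10}→70  {1,2,4,6,7,8,9,10}→8  {2,4,5,6,7,8,9,10}→28  {3,4,5,6,7,8,9,10}→56
  9 left: {0,3,4,5,6,7,8,9,10}→126  {1,2,4,5,6,7,8,9,10}→36  {2,3,4,5,6,7,8,9,10}→84
  placing 0:e first → 120 extensions
  placing 1:a first → 210 extensions
total linear extensions = 330

330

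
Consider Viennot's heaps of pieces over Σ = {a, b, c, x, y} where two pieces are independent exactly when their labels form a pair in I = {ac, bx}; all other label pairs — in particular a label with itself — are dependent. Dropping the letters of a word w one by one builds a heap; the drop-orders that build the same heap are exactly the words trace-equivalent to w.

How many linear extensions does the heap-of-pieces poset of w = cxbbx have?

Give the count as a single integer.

piece 0:c — minimal
piece 1:x rests on {0:c}
piece 2:b rests on {0:c}
piece 3:b rests on {2:b}
piece 4:x rests on {1:x}
minimal pieces: {0:c}
ways to finish when only these pieces remain (= sum over removing one remaining piece with nothing left below it):
  1 left: {3}→1  {4}→1
  2 left: {1,4}→1  {2,3}→1  {3,4}→2
  3 left: {1,3,4}→3  {2,3,4}→3
  placing 0:c first → 6 extensions

6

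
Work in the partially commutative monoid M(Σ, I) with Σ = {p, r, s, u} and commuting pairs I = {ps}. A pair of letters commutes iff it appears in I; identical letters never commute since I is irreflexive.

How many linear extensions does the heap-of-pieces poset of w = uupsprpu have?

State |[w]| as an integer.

3

0(u) covers ∅
1(u) covers 0:u
2(p) covers 1:u
3(s) covers 1:u
4(p) covers 2:p
5(r) covers 3:s, 4:p
6(p) covers 5:r
7(u) covers 6:p
floor of heap: 0:u
completions by unplaced set U, small U first (add the entries for U minus each lowest piece of U):
  |U|=1: {7}:1
  |U|=2: {6,7}:1
  |U|=3: {5,6,7}:1
  |U|=4: {3,5,6,7}:1  {4,5,6,7}:1
  |U|=5: {2,4,5,6,7}:1  {3,4,5,6,7}:2
  |U|=6: {2,3,4,5,6,7}:3
  start at 0(u): 3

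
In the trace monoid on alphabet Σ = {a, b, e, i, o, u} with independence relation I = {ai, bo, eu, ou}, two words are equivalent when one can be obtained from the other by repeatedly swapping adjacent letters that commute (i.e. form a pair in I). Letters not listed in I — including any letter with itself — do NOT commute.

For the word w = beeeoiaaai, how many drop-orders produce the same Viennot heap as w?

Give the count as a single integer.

drop 0:b onto floor
drop 1:e onto {0:b}
drop 2:e onto {1:e}
drop 3:e onto {2:e}
drop 4:o onto {3:e}
drop 5:i onto {4:o}
drop 6:a onto {4:o}
drop 7:a onto {6:a}
drop 8:a onto {7:a}
drop 9:i onto {5:i}
ground layer = {0:b}
drop-orders for the pieces not yet dropped (sum over which currently-grounded one goes next):
  1 to go: {8} 1  {9} 1
  2 to go: {5,9} 1  {7,8} 1  {8,9} 2
  3 to go: {5,8,9} 3  {6,7,8} 1  {7,8,9} 3
  4 to go: {5,7,8,9} 6  {6,7,8,9} 4
  5 to go: {5,6,7,8,9} 10
  6 to go: {4,5,6,7,8,9} 10
  7 to go: {3,4,5,6,7,8,9} 10
  8 to go: {2,3,4,5,6,7,8,9} 10
  if 0:b drops first: 10 orders

10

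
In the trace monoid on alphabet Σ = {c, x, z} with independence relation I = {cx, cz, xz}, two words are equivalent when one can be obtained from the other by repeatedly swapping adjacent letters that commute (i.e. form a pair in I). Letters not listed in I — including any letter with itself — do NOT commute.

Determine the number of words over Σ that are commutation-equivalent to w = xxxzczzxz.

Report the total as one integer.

630

0(x) covers ∅
1(x) covers 0:x
2(x) covers 1:x
3(z) covers ∅
4(c) covers ∅
5(z) covers 3:z
6(z) covers 5:z
7(x) covers 2:x
8(z) covers 6:z
floor of heap: 0:x, 3:z, 4:c
completions by unplaced set U, small U first (add the entries for U minus each lowest piece of U):
  |U|=1: {4}:1  {7}:1  {8}:1
  |U|=2: {2,7}:1  {4,7}:2  {4,8}:2  {6,8}:1  {7,8}:2
  |U|=3: {1,2,7}:1  {2,4,7}:3  {2,7,8}:3  {4,6,8}:3  {4,7,8}:6  {5,6,8}:1  {6,7,8}:3
  |U|=4: {0,1,2,7}:1  {1,2,4,7}:4  {1,2,7,8}:4  {2,4,7,8}:12  {2,6,7,8}:6  {3,5,6,8}:1  {4,5,6,8}:4  {4,6,7,8}:12  {5,6,7,8}:4
  |U|=5: {0,1,2,4,7}:5  {0,1,2,7,8}:5  {1,2,4,7,8}:20  {1,2,6,7,8}:10  {2,4,6,7,8}:30  {2,5,6,7,8}:10  {3,4,5,6,8}:5  {3,5,6,7,8}:5  {4,5,6,7,8}:20
  |U|=6: {0,1,2,4,7,8}:30  {0,1,2,6,7,8}:15  {1,2,4,6,7,8}:60  {1,2,5,6,7,8}:20  {2,3,5,6,7,8}:15  {2,4,5,6,7,8}:60  {3,4,5,6,7,8}:30
  |U|=7: {0,1,2,4,6,7,8}:105  {0,1,2,5,6,7,8}:35  {1,2,3,5,6,7,8}:35  {1,2,4,5,6,7,8}:140  {2,3,4,5,6,7,8}:105
  start at 0(x): 280
  start at 3(z): 280
  start at 4(c): 70
sum over floor = 630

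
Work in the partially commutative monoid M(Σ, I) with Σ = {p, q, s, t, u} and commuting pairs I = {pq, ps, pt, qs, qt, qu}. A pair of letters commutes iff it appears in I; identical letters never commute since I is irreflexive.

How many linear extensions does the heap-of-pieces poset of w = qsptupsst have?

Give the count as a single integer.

108

drop 0:q onto floor
drop 1:s onto floor
drop 2:p onto floor
drop 3:t onto {1:s}
drop 4:u onto {2:p, 3:t}
drop 5:p onto {4:u}
drop 6:s onto {4:u}
drop 7:s onto {6:s}
drop 8:t onto {7:s}
ground layer = {0:q, 1:s, 2:p}
drop-orders for the pieces not yet dropped (sum over which currently-grounded one goes next):
  1 to go: {0} 1  {5} 1  {8} 1
  2 to go: {0,5} 2  {0,8} 2  {5,8} 2  {7,8} 1
  3 to go: {0,5,8} 6  {0,7,8} 3  {5,7,8} 3  {6,7,8} 1
  4 to go: {0,5,7,8} 12  {0,6,7,8} 4  {5,6,7,8} 4
  5 to go: {0,5,6,7,8} 20  {4,5,6,7,8} 4
  6 to go: {0,4,5,6,7,8} 24  {2,4,5,6,7,8} 4  {3,4,5,6,7,8} 4
  7 to go: {0,2,4,5,6,7,8} 28  {0,3,4,5,6,7,8} 28  {1,3,4,5,6,7,8} 4  {2,3,4,5,6,7,8} 8
  if 0:q drops first: 12 orders
  if 1:s drops first: 64 orders
  if 2:p drops first: 32 orders
heap linearizations: 108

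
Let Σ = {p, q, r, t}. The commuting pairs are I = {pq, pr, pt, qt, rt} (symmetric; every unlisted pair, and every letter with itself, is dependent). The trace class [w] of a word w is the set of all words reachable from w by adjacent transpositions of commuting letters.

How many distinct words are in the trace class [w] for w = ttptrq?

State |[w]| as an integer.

piece 0:t — minimal
piece 1:t rests on {0:t}
piece 2:p — minimal
piece 3:t rests on {1:t}
piece 4:r — minimal
piece 5:q rests on {4:r}
minimal pieces: {0:t, 2:p, 4:r}
ways to finish when only these pieces remain (= sum over removing one remaining piece with nothing left below it):
  1 left: {2}→1  {3}→1  {5}→1
  2 left: {1,3}→1  {2,3}→2  {2,5}→2  {3,5}→2  {4,5}→1
  3 left: {0,1,3}→1  {1,2,3}→3  {1,3,5}→3  {2,3,5}→6  {2,4,5}→3  {3,4,5}→3
  4 left: {0,1,2,3}→4  {0,1,3,5}→4  {1,2,3,5}→12  {1,3,4,5}→6  {2,3,4,5}→12
  placing 0:t first → 30 extensions
  placing 2:p first → 10 extensions
  placing 4:r first → 20 extensions
total linear extensions = 60

60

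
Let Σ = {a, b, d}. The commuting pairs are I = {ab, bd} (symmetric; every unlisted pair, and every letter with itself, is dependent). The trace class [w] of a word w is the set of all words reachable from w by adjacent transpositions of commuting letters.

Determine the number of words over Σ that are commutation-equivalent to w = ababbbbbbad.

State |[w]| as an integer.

330

#0=a has no predecessor
#1=b has no predecessor
#2=a depends on [0:a]
#3=b depends on [1:b]
#4=b depends on [3:b]
#5=b depends on [4:b]
#6=b depends on [5:b]
#7=b depends on [6:b]
#8=b depends on [7:b]
#9=a depends on [2:a]
#10=d depends on [9:a]
sources: [0:a, 1:b]
N(rest) = Σ N(rest − s) over sources s of rest; N(one piece) = 1:
  size 1 → [8]=1  [10]=1
  size 2 → [7,8]=1  [8,10]=2  [9,10]=1
  size 3 → [2,9,10]=1  [6,7,8]=1  [7,8,10]=3  [8,9,10]=3
  size 4 → [0,2,9,10]=1  [2,8,9,10]=4  [5,6,7,8]=1  [6,7,8,10]=4  [7,8,9,10]=6
  size 5 → [0,2,8,9,10]=5  [2,7,8,9,10]=10  [4,5,6,7,8]=1  [5,6,7,8,10]=5  [6,7,8,9,10]=10
  size 6 → [0,2,7,8,9,10]=15  [2,6,7,8,9,10]=20  [3,4,5,6,7,8]=1  [4,5,6,7,8,10]=6  [5,6,7,8,9,10]=15
  size 7 → [0,2,6,7,8,9,10]=35  [1,3,4,5,6,7,8]=1  [2,5,6,7,8,9,10]=35  [3,4,5,6,7,8,10]=7  [4,5,6,7,8,9,10]=21
  size 8 → [0,2,5,6,7,8,9,10]=70  [1,3,4,5,6,7,8,10]=8  [2,4,5,6,7,8,9,10]=56  [3,4,5,6,7,8,9,10]=28
  size 9 → [0,2,4,5,6,7,8,9,10]=126  [1,3,4,5,6,7,8,9,10]=36  [2,3,4,5,6,7,8,9,10]=84
  first=0(a) contributes 120
  first=1(b) contributes 210
|[w]| = 330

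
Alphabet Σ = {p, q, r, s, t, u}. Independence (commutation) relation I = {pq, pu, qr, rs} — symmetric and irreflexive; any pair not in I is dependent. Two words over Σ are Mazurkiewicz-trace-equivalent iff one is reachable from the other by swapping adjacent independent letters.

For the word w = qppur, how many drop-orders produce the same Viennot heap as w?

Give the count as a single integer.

6

0(q) covers ∅
1(p) covers ∅
2(p) covers 1:p
3(u) covers 0:q
4(r) covers 2:p, 3:u
floor of heap: 0:q, 1:p
completions by unplaced set U, small U first (add the entries for U minus each lowest piece of U):
  |U|=1: {4}:1
  |U|=2: {2,4}:1  {3,4}:1
  |U|=3: {0,3,4}:1  {1,2,4}:1  {2,3,4}:2
  start at 0(q): 3
  start at 1(p): 3
sum over floor = 6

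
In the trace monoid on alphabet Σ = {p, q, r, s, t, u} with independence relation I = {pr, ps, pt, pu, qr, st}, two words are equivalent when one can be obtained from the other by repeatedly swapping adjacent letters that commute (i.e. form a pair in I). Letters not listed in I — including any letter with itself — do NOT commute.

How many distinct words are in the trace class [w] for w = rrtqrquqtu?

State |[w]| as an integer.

piece 0:r — minimal
piece 1:r rests on {0:r}
piece 2:t rests on {1:r}
piece 3:q rests on {2:t}
piece 4:r rests on {2:t}
piece 5:q rests on {3:q}
piece 6:u rests on {4:r, 5:q}
piece 7:q rests on {6:u}
piece 8:t rests on {7:q}
piece 9:u rests on {8:t}
minimal pieces: {0:r}
ways to finish when only these pieces remain (= sum over removing one remaining piece with nothing left below it):
  1 left: {9}→1
  2 left: {8,9}→1
  3 left: {7,8,9}→1
  4 left: {6,7,8,9}→1
  5 left: {4,6,7,8,9}→1  {5,6,7,8,9}→1
  6 left: {3,5,6,7,8,9}→1  {4,5,6,7,8,9}→2
  7 left: {3,4,5,6,7,8,9}→3
  8 left: {2,3,4,5,6,7,8,9}→3
  placing 0:r first → 3 extensions

3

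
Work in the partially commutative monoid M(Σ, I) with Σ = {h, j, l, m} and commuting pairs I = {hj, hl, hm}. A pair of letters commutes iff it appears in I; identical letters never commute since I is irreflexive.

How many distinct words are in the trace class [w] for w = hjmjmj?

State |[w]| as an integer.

drop 0:h onto floor
drop 1:j onto floor
drop 2:m onto {1:j}
drop 3:j onto {2:m}
drop 4:m onto {3:j}
drop 5:j onto {4:m}
ground layer = {0:h, 1:j}
drop-orders for the pieces not yet dropped (sum over which currently-grounded one goes next):
  1 to go: {0} 1  {5} 1
  2 to go: {0,5} 2  {4,5} 1
  3 to go: {0,4,5} 3  {3,4,5} 1
  4 to go: {0,3,4,5} 4  {2,3,4,5} 1
  if 0:h drops first: 1 orders
  if 1:j drops first: 5 orders
heap linearizations: 6

6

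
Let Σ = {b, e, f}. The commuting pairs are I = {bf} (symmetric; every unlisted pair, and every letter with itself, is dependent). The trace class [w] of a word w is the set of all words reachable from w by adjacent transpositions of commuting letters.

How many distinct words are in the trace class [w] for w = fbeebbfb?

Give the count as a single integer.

0(f) covers ∅
1(b) covers ∅
2(e) covers 0:f, 1:b
3(e) covers 2:e
4(b) covers 3:e
5(b) covers 4:b
6(f) covers 3:e
7(b) covers 5:b
floor of heap: 0:f, 1:b
completions by unplaced set U, small U first (add the entries for U minus each lowest piece of U):
  |U|=1: {6}:1  {7}:1
  |U|=2: {5,7}:1  {6,7}:2
  |U|=3: {4,5,7}:1  {5,6,7}:3
  |U|=4: {4,5,6,7}:4
  |U|=5: {3,4,5,6,7}:4
  |U|=6: {2,3,4,5,6,7}:4
  start at 0(f): 4
  start at 1(b): 4
sum over floor = 8

8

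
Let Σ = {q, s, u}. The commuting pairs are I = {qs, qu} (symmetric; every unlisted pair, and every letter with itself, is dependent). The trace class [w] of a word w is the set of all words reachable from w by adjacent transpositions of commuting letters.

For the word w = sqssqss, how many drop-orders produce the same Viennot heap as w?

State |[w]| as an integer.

21

#0=s has no predecessor
#1=q has no predecessor
#2=s depends on [0:s]
#3=s depends on [2:s]
#4=q depends on [1:q]
#5=s depends on [3:s]
#6=s depends on [5:s]
sources: [0:s, 1:q]
N(rest) = Σ N(rest − s) over sources s of rest; N(one piece) = 1:
  size 1 → [4]=1  [6]=1
  size 2 → [1,4]=1  [4,6]=2  [5,6]=1
  size 3 → [1,4,6]=3  [3,5,6]=1  [4,5,6]=3
  size 4 → [1,4,5,6]=6  [2,3,5,6]=1  [3,4,5,6]=4
  size 5 → [0,2,3,5,6]=1  [1,3,4,5,6]=10  [2,3,4,5,6]=5
  first=0(s) contributes 15
  first=1(q) contributes 6
|[w]| = 21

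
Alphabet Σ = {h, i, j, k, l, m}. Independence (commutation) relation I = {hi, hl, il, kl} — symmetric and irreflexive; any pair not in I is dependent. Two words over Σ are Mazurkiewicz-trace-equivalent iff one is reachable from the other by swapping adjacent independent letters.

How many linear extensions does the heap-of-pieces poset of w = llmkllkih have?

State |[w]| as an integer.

drop 0:l onto floor
drop 1:l onto {0:l}
drop 2:m onto {1:l}
drop 3:k onto {2:m}
drop 4:l onto {2:m}
drop 5:l onto {4:l}
drop 6:k onto {3:k}
drop 7:i onto {6:k}
drop 8:h onto {6:k}
ground layer = {0:l}
drop-orders for the pieces not yet dropped (sum over which currently-grounded one goes next):
  1 to go: {5} 1  {7} 1  {8} 1
  2 to go: {4,5} 1  {5,7} 2  {5,8} 2  {7,8} 2
  3 to go: {4,5,7} 3  {4,5,8} 3  {5,7,8} 6  {6,7,8} 2
  4 to go: {3,6,7,8} 2  {4,5,7,8} 12  {5,6,7,8} 8
  5 to go: {3,5,6,7,8} 10  {4,5,6,7,8} 20
  6 to go: {3,4,5,6,7,8} 30
  7 to go: {2,3,4,5,6,7,8} 30
  if 0:l drops first: 30 orders

30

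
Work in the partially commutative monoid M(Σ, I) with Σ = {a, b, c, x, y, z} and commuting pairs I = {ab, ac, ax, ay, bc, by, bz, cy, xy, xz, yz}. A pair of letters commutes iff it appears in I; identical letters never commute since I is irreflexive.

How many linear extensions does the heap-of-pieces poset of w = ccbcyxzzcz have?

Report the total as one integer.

piece 0:c — minimal
piece 1:c rests on {0:c}
piece 2:b — minimal
piece 3:c rests on {1:c}
piece 4:y — minimal
piece 5:x rests on {2:b, 3:c}
piece 6:z rests on {3:c}
piece 7:z rests on {6:z}
piece 8:c rests on {5:x, 7:z}
piece 9:z rests on {8:c}
minimal pieces: {0:c, 2:b, 4:y}
ways to finish when only these pieces remain (= sum over removing one remaining piece with nothing left below it):
  1 left: {4}→1  {9}→1
  2 left: {4,9}→2  {8,9}→1
  3 left: {4,8,9}→3  {5,8,9}→1  {7,8,9}→1
  4 left: {2,5,8,9}→1  {4,5,8,9}→4  {4,7,8,9}→4  {5,7,8,9}→2  {6,7,8,9}→1
  5 left: {2,4,5,8,9}→5  {2,5,7,8,9}→3  {4,5,7,8,9}→10  {4,6,7,8,9}→5  {5,6,7,8,9}→3
  6 left: {2,4,5,7,8,9}→18  {2,5,6,7,8,9}→6  {3,5,6,7,8,9}→3  {4,5,6,7,8,9}→18
  7 left: {1,3,5,6,7,8,9}→3  {2,3,5,6,7,8,9}→9  {2,4,5,6,7,8,9}→42  {3,4,5,6,7,8,9}→21
  8 left: {0,1,3,5,6,7,8,9}→3  {1,2,3,5,6,7,8,9}→12  {1,3,4,5,6,7,8,9}→24  {2,3,4,5,6,7,8,9}→72
  placing 0:c first → 108 extensions
  placing 2:b first → 27 extensions
  placing 4:y first → 15 extensions
total linear extensions = 150

150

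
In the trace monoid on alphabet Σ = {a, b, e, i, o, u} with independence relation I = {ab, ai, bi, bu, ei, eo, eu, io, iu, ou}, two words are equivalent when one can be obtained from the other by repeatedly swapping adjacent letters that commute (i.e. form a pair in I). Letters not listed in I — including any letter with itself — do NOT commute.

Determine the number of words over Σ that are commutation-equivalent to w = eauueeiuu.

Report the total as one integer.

135

piece 0:e — minimal
piece 1:a rests on {0:e}
piece 2:u rests on {1:a}
piece 3:u rests on {2:u}
piece 4:e rests on {1:a}
piece 5:e rests on {4:e}
piece 6:i — minimal
piece 7:u rests on {3:u}
piece 8:u rests on {7:u}
minimal pieces: {0:e, 6:i}
ways to finish when only these pieces remain (= sum over removing one remaining piece with nothing left below it):
  1 left: {5}→1  {6}→1  {8}→1
  2 left: {4,5}→1  {5,6}→2  {5,8}→2  {6,8}→2  {7,8}→1
  3 left: {3,7,8}→1  {4,5,6}→3  {4,5,8}→3  {5,6,8}→6  {5,7,8}→3  {6,7,8}→3
  4 left: {2,3,7,8}→1  {3,5,7,8}→4  {3,6,7,8}→4  {4,5,6,8}→12  {4,5,7,8}→6  {5,6,7,8}→12
  5 left: {2,3,5,7,8}→5  {2,3,6,7,8}→5  {3,4,5,7,8}→10  {3,5,6,7,8}→20  {4,5,6,7,8}→30
  6 left: {2,3,4,5,7,8}→15  {2,3,5,6,7,8}→30  {3,4,5,6,7,8}→60
  7 left: {1,2,3,4,5,7,8}→15  {2,3,4,5,6,7,8}→105
  placing 0:e first → 120 extensions
  placing 6:i first → 15 extensions
total linear extensions = 135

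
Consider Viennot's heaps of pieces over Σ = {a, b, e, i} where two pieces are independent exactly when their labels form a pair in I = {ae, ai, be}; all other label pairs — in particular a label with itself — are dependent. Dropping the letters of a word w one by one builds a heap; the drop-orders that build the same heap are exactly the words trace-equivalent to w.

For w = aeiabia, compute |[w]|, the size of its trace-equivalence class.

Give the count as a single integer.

12

0(a) covers ∅
1(e) covers ∅
2(i) covers 1:e
3(a) covers 0:a
4(b) covers 2:i, 3:a
5(i) covers 4:b
6(a) covers 4:b
floor of heap: 0:a, 1:e
completions by unplaced set U, small U first (add the entries for U minus each lowest piece of U):
  |U|=1: {5}:1  {6}:1
  |U|=2: {5,6}:2
  |U|=3: {4,5,6}:2
  |U|=4: {2,4,5,6}:2  {3,4,5,6}:2
  |U|=5: {0,3,4,5,6}:2  {1,2,4,5,6}:2  {2,3,4,5,6}:4
  start at 0(a): 6
  start at 1(e): 6
sum over floor = 12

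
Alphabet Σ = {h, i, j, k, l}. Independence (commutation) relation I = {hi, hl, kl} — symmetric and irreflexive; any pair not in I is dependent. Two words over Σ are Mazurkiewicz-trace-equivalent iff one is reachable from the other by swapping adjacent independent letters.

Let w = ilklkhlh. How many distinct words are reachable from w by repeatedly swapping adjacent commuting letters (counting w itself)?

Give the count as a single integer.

drop 0:i onto floor
drop 1:l onto {0:i}
drop 2:k onto {0:i}
drop 3:l onto {1:l}
drop 4:k onto {2:k}
drop 5:h onto {4:k}
drop 6:l onto {3:l}
drop 7:h onto {5:h}
ground layer = {0:i}
drop-orders for the pieces not yet dropped (sum over which currently-grounded one goes next):
  1 to go: {6} 1  {7} 1
  2 to go: {3,6} 1  {5,7} 1  {6,7} 2
  3 to go: {1,3,6} 1  {3,6,7} 3  {4,5,7} 1  {5,6,7} 3
  4 to go: {1,3,6,7} 4  {2,4,5,7} 1  {3,5,6,7} 6  {4,5,6,7} 4
  5 to go: {1,3,5,6,7} 10  {2,4,5,6,7} 5  {3,4,5,6,7} 10
  6 to go: {1,3,4,5,6,7} 20  {2,3,4,5,6,7} 15
  if 0:i drops first: 35 orders

35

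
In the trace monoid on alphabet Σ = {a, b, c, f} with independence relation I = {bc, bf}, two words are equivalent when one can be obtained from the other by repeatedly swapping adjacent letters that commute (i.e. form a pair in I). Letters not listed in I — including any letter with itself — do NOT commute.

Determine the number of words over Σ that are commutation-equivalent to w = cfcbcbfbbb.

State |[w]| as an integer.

#0=c has no predecessor
#1=f depends on [0:c]
#2=c depends on [1:f]
#3=b has no predecessor
#4=c depends on [2:c]
#5=b depends on [3:b]
#6=f depends on [4:c]
#7=b depends on [5:b]
#8=b depends on [7:b]
#9=b depends on [8:b]
sources: [0:c, 3:b]
N(rest) = Σ N(rest − s) over sources s of rest; N(one piece) = 1:
  size 1 → [6]=1  [9]=1
  size 2 → [4,6]=1  [6,9]=2  [8,9]=1
  size 3 → [2,4,6]=1  [4,6,9]=3  [6,8,9]=3  [7,8,9]=1
  size 4 → [1,2,4,6]=1  [2,4,6,9]=4  [4,6,8,9]=6  [5,7,8,9]=1  [6,7,8,9]=4
  size 5 → [0,1,2,4,6]=1  [1,2,4,6,9]=5  [2,4,6,8,9]=10  [3,5,7,8,9]=1  [4,6,7,8,9]=10  [5,6,7,8,9]=5
  size 6 → [0,1,2,4,6,9]=6  [1,2,4,6,8,9]=15  [2,4,6,7,8,9]=20  [3,5,6,7,8,9]=6  [4,5,6,7,8,9]=15
  size 7 → [0,1,2,4,6,8,9]=21  [1,2,4,6,7,8,9]=35  [2,4,5,6,7,8,9]=35  [3,4,5,6,7,8,9]=21
  size 8 → [0,1,2,4,6,7,8,9]=56  [1,2,4,5,6,7,8,9]=70  [2,3,4,5,6,7,8,9]=56
  first=0(c) contributes 126
  first=3(b) contributes 126
|[w]| = 252

252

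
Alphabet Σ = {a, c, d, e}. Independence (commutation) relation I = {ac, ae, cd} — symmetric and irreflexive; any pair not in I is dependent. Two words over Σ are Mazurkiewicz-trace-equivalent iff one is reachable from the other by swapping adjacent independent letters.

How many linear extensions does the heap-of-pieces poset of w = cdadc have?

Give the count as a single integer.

10

drop 0:c onto floor
drop 1:d onto floor
drop 2:a onto {1:d}
drop 3:d onto {2:a}
drop 4:c onto {0:c}
ground layer = {0:c, 1:d}
drop-orders for the pieces not yet dropped (sum over which currently-grounded one goes next):
  1 to go: {3} 1  {4} 1
  2 to go: {0,4} 1  {2,3} 1  {3,4} 2
  3 to go: {0,3,4} 3  {1,2,3} 1  {2,3,4} 3
  if 0:c drops first: 4 orders
  if 1:d drops first: 6 orders
heap linearizations: 10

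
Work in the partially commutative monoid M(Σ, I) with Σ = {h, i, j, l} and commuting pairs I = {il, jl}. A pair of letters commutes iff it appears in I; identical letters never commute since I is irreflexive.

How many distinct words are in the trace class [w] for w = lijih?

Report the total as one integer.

#0=l has no predecessor
#1=i has no predecessor
#2=j depends on [1:i]
#3=i depends on [2:j]
#4=h depends on [0:l, 3:i]
sources: [0:l, 1:i]
N(rest) = Σ N(rest − s) over sources s of rest; N(one piece) = 1:
  size 1 → [4]=1
  size 2 → [0,4]=1  [3,4]=1
  size 3 → [0,3,4]=2  [2,3,4]=1
  first=0(l) contributes 1
  first=1(i) contributes 3
|[w]| = 4

4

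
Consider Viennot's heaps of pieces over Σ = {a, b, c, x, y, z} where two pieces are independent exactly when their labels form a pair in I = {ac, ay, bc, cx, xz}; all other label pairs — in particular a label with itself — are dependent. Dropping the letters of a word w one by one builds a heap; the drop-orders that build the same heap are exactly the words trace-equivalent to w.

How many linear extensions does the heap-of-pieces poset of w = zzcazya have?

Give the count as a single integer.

4

drop 0:z onto floor
drop 1:z onto {0:z}
drop 2:c onto {1:z}
drop 3:a onto {1:z}
drop 4:z onto {2:c, 3:a}
drop 5:y onto {4:z}
drop 6:a onto {4:z}
ground layer = {0:z}
drop-orders for the pieces not yet dropped (sum over which currently-grounded one goes next):
  1 to go: {5} 1  {6} 1
  2 to go: {5,6} 2
  3 to go: {4,5,6} 2
  4 to go: {2,4,5,6} 2  {3,4,5,6} 2
  5 to go: {2,3,4,5,6} 4
  if 0:z drops first: 4 orders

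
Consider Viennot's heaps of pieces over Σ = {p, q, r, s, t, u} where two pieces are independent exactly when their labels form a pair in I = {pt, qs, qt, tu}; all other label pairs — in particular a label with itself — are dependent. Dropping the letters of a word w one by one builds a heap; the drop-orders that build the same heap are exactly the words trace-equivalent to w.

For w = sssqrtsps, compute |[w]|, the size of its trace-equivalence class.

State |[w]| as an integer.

drop 0:s onto floor
drop 1:s onto {0:s}
drop 2:s onto {1:s}
drop 3:q onto floor
drop 4:r onto {2:s, 3:q}
drop 5:t onto {4:r}
drop 6:s onto {5:t}
drop 7:p onto {6:s}
drop 8:s onto {7:p}
ground layer = {0:s, 3:q}
drop-orders for the pieces not yet dropped (sum over which currently-grounded one goes next):
  1 to go: {8} 1
  2 to go: {7,8} 1
  3 to go: {6,7,8} 1
  4 to go: {5,6,7,8} 1
  5 to go: {4,5,6,7,8} 1
  6 to go: {2,4,5,6,7,8} 1  {3,4,5,6,7,8} 1
  7 to go: {1,2,4,5,6,7,8} 1  {2,3,4,5,6,7,8} 2
  if 0:s drops first: 3 orders
  if 3:q drops first: 1 orders
heap linearizations: 4

4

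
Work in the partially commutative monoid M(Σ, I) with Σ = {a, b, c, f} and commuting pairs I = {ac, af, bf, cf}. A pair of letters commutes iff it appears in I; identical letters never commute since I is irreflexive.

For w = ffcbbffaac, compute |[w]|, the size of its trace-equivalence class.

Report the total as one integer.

630

piece 0:f — minimal
piece 1:f rests on {0:f}
piece 2:c — minimal
piece 3:b rests on {2:c}
piece 4:b rests on {3:b}
piece 5:f rests on {1:f}
piece 6:f rests on {5:f}
piece 7:a rests on {4:b}
piece 8:a rests on {7:a}
piece 9:c rests on {4:b}
minimal pieces: {0:f, 2:c}
ways to finish when only these pieces remain (= sum over removing one remaining piece with nothing left below it):
  1 left: {6}→1  {8}→1  {9}→1
  2 left: {5,6}→1  {6,8}→2  {6,9}→2  {7,8}→1  {8,9}→2
  3 left: {1,5,6}→1  {5,6,8}→3  {5,6,9}→3  {6,7,8}→3  {6,8,9}→6  {7,8,9}→3
  4 left: {0,1,5,6}→1  {1,5,6,8}→4  {1,5,6,9}→4  {4,7,8,9}→3  {5,6,7,8}→6  {5,6,8,9}→12  {6,7,8,9}→12
  5 left: {0,1,5,6,8}→5  {0,1,5,6,9}→5  {1,5,6,7,8}→10  {1,5,6,8,9}→20  {3,4,7,8,9}→3  {4,6,7,8,9}→15  {5,6,7,8,9}→30
  6 left: {0,1,5,6,7,8}→15  {0,1,5,6,8,9}→30  {1,5,6,7,8,9}→60  {2,3,4,7,8,9}→3  {3,4,6,7,8,9}→18  {4,5,6,7,8,9}→45
  7 left: {0,1,5,6,7,8,9}→105  {1,4,5,6,7,8,9}→105  {2,3,4,6,7,8,9}→21  {3,4,5,6,7,8,9}→63
  8 left: {0,1,4,5,6,7,8,9}→210  {1,3,4,5,6,7,8,9}→168  {2,3,4,5,6,7,8,9}→84
  placing 0:f first → 252 extensions
  placing 2:c first → 378 extensions
total linear extensions = 630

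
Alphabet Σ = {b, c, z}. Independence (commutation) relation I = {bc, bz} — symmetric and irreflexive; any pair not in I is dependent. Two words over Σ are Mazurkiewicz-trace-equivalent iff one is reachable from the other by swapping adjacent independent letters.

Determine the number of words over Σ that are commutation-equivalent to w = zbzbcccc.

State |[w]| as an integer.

piece 0:z — minimal
piece 1:b — minimal
piece 2:z rests on {0:z}
piece 3:b rests on {1:b}
piece 4:c rests on {2:z}
piece 5:c rests on {4:c}
piece 6:c rests on {5:c}
piece 7:c rests on {6:c}
minimal pieces: {0:z, 1:b}
ways to finish when only these pieces remain (= sum over removing one remaining piece with nothing left below it):
  1 left: {3}→1  {7}→1
  2 left: {1,3}→1  {3,7}→2  {6,7}→1
  3 left: {1,3,7}→3  {3,6,7}→3  {5,6,7}→1
  4 left: {1,3,6,7}→6  {3,5,6,7}→4  {4,5,6,7}→1
  5 left: {1,3,5,6,7}→10  {2,4,5,6,7}→1  {3,4,5,6,7}→5
  6 left: {0,2,4,5,6,7}→1  {1,3,4,5,6,7}→15  {2,3,4,5,6,7}→6
  placing 0:z first → 21 extensions
  placing 1:b first → 7 extensions
total linear extensions = 28

28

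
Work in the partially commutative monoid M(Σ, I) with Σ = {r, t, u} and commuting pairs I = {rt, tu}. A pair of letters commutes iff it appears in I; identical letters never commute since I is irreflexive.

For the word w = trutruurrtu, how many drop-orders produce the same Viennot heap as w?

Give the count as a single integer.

165

piece 0:t — minimal
piece 1:r — minimal
piece 2:u rests on {1:r}
piece 3:t rests on {0:t}
piece 4:r rests on {2:u}
piece 5:u rests on {4:r}
piece 6:u rests on {5:u}
piece 7:r rests on {6:u}
piece 8:r rests on {7:r}
piece 9:t rests on {3:t}
piece 10:u rests on {8:r}
minimal pieces: {0:t, 1:r}
ways to finish when only these pieces remain (= sum over removing one remaining piece with nothing left below it):
  1 left: {9}→1  {10}→1
  2 left: {3,9}→1  {8,10}→1  {9,10}→2
  3 left: {0,3,9}→1  {3,9,10}→3  {7,8,10}→1  {8,9,10}→3
  4 left: {0,3,9,10}→4  {3,8,9,10}→6  {6,7,8,10}→1  {7,8,9,10}→4
  5 left: {0,3,8,9,10}→10  {3,7,8,9,10}→10  {5,6,7,8,10}→1  {6,7,8,9,10}→5
  6 left: {0,3,7,8,9,10}→20  {3,6,7,8,9,10}→15  {4,5,6,7,8,10}→1  {5,6,7,8,9,10}→6
  7 left: {0,3,6,7,8,9,10}→35  {2,4,5,6,7,8,10}→1  {3,5,6,7,8,9,10}→21  {4,5,6,7,8,9,10}→7
  8 left: {0,3,5,6,7,8,9,10}→56  {1,2,4,5,6,7,8,10}→1  {2,4,5,6,7,8,9,10}→8  {3,4,5,6,7,8,9,10}→28
  9 left: {0,3,4,5,6,7,8,9,10}→84  {1,2,4,5,6,7,8,9,10}→9  {2,3,4,5,6,7,8,9,10}→36
  placing 0:t first → 45 extensions
  placing 1:r first → 120 extensions
total linear extensions = 165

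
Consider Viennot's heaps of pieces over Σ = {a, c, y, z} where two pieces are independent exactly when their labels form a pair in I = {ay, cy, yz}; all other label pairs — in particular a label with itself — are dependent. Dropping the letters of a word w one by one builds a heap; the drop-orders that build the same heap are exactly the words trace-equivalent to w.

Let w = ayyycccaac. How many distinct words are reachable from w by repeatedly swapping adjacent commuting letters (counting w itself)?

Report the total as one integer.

120

piece 0:a — minimal
piece 1:y — minimal
piece 2:y rests on {1:y}
piece 3:y rests on {2:y}
piece 4:c rests on {0:a}
piece 5:c rests on {4:c}
piece 6:c rests on {5:c}
piece 7:a rests on {6:c}
piece 8:a rests on {7:a}
piece 9:c rests on {8:a}
minimal pieces: {0:a, 1:y}
ways to finish when only these pieces remain (= sum over removing one remaining piece with nothing left below it):
  1 left: {3}→1  {9}→1
  2 left: {2,3}→1  {3,9}→2  {8,9}→1
  3 left: {1,2,3}→1  {2,3,9}→3  {3,8,9}→3  {7,8,9}→1
  4 left: {1,2,3,9}→4  {2,3,8,9}→6  {3,7,8,9}→4  {6,7,8,9}→1
  5 left: {1,2,3,8,9}→10  {2,3,7,8,9}→10  {3,6,7,8,9}→5  {5,6,7,8,9}→1
  6 left: {1,2,3,7,8,9}→20  {2,3,6,7,8,9}→15  {3,5,6,7,8,9}→6  {4,5,6,7,8,9}→1
  7 left: {0,4,5,6,7,8,9}→1  {1,2,3,6,7,8,9}→35  {2,3,5,6,7,8,9}→21  {3,4,5,6,7,8,9}→7
  8 left: {0,3,4,5,6,7,8,9}→8  {1,2,3,5,6,7,8,9}→56  {2,3,4,5,6,7,8,9}→28
  placing 0:a first → 84 extensions
  placing 1:y first → 36 extensions
total linear extensions = 120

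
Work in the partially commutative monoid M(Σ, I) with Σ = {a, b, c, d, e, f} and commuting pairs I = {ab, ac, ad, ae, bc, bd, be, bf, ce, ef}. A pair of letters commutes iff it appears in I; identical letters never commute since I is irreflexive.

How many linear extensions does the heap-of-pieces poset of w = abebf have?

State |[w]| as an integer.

30

0(a) covers ∅
1(b) covers ∅
2(e) covers ∅
3(b) covers 1:b
4(f) covers 0:a
floor of heap: 0:a, 1:b, 2:e
completions by unplaced set U, small U first (add the entries for U minus each lowest piece of U):
  |U|=1: {2}:1  {3}:1  {4}:1
  |U|=2: {0,4}:1  {1,3}:1  {2,3}:2  {2,4}:2  {3,4}:2
  |U|=3: {0,2,4}:3  {0,3,4}:3  {1,2,3}:3  {1,3,4}:3  {2,3,4}:6
  start at 0(a): 12
  start at 1(b): 12
  start at 2(e): 6
sum over floor = 30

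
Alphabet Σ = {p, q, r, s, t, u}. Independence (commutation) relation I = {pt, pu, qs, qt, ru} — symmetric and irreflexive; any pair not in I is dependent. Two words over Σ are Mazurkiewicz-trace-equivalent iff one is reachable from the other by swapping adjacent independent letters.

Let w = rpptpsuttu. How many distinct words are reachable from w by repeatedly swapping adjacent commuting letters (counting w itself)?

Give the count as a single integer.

4

drop 0:r onto floor
drop 1:p onto {0:r}
drop 2:p onto {1:p}
drop 3:t onto {0:r}
drop 4:p onto {2:p}
drop 5:s onto {3:t, 4:p}
drop 6:u onto {5:s}
drop 7:t onto {6:u}
drop 8:t onto {7:t}
drop 9:u onto {8:t}
ground layer = {0:r}
drop-orders for the pieces not yet dropped (sum over which currently-grounded one goes next):
  1 to go: {9} 1
  2 to go: {8,9} 1
  3 to go: {7,8,9} 1
  4 to go: {6,7,8,9} 1
  5 to go: {5,6,7,8,9} 1
  6 to go: {3,5,6,7,8,9} 1  {4,5,6,7,8,9} 1
  7 to go: {2,4,5,6,7,8,9} 1  {3,4,5,6,7,8,9} 2
  8 to go: {1,2,4,5,6,7,8,9} 1  {2,3,4,5,6,7,8,9} 3
  if 0:r drops first: 4 orders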